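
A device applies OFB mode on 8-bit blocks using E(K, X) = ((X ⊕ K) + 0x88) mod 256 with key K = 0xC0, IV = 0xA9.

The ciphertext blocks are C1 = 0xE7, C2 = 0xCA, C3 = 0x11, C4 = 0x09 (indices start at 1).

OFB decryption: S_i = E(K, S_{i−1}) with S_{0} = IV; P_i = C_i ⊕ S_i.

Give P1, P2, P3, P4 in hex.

P1 = 0x16, P2 = 0x73, P3 = 0x10, P4 = 0x40

P1: S = E(K, 0xA9) = 0xF1; 0xE7 ⊕ 0xF1 = 0x16.
P2: S = E(K, 0xF1) = 0xB9; 0xCA ⊕ 0xB9 = 0x73.
P3: S = E(K, 0xB9) = 0x01; 0x11 ⊕ 0x01 = 0x10.
P4: S = E(K, 0x01) = 0x49; 0x09 ⊕ 0x49 = 0x40.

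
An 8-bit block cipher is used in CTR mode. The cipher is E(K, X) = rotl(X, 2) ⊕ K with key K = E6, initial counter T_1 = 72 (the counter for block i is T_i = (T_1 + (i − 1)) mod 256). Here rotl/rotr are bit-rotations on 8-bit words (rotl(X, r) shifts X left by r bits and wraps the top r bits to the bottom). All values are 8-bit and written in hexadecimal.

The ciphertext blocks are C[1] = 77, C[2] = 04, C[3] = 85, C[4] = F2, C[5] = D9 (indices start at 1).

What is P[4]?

P[4] = C1

CTR decryption: S_i = E(K, T_i) where T_i is the counter for block i; P_i = C_i ⊕ S_i.
P[4]: T = 75, S = E(K, T) = 33; F2 ⊕ 33 = C1.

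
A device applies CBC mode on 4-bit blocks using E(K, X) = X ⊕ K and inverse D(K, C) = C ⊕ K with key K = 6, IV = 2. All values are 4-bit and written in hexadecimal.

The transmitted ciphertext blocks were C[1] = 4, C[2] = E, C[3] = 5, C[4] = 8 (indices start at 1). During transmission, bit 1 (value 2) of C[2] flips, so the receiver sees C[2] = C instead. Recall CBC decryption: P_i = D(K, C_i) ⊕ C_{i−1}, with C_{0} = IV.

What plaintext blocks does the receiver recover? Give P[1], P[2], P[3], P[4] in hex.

P[1] = 0, P[2] = E, P[3] = F, P[4] = B

Only C[2] changed, to C. In CBC, a change in C_i garbles P_i and flips the same bit in P_{i+1}. Decrypting the received ciphertext:
P[1]: D(K, 4) = 2; 2 ⊕ 2 = 0.
P[2]: D(K, C) = A; A ⊕ 4 = E.
P[3]: D(K, 5) = 3; 3 ⊕ C = F.
P[4]: D(K, 8) = E; E ⊕ 5 = B.
Blocks that differ from the original plaintext: P[2], P[3].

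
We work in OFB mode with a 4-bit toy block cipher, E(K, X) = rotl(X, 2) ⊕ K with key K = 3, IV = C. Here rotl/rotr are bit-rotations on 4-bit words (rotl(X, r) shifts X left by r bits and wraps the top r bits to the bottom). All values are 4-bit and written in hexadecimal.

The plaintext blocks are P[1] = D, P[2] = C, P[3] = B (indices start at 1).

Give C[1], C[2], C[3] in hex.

OFB encryption: S_i = E(K, S_{i−1}) with S_{0} = IV; C_i = P_i ⊕ S_i.
C[1]: S = E(K, C) = 0; D ⊕ 0 = D.
C[2]: S = E(K, 0) = 3; C ⊕ 3 = F.
C[3]: S = E(K, 3) = F; B ⊕ F = 4.

C[1] = D, C[2] = F, C[3] = 4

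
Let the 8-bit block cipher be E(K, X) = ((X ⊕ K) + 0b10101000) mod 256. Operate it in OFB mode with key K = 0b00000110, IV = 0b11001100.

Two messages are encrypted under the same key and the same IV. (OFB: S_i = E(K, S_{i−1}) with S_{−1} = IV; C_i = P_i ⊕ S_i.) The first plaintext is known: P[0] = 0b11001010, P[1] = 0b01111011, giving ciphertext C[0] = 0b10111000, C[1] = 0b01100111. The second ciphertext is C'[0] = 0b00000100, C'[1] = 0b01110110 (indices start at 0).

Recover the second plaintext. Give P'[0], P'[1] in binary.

In OFB with a reused IV, both messages share the same keystream S_i, so C_i ⊕ C'_i = P_i ⊕ P'_i and thus P'_i = P_i ⊕ C_i ⊕ C'_i.
P'[0]: 0b11001010 ⊕ 0b10111000 ⊕ 0b00000100 = 0b01110110.
P'[1]: 0b01111011 ⊕ 0b01100111 ⊕ 0b01110110 = 0b01101010.

P'[0] = 0b01110110, P'[1] = 0b01101010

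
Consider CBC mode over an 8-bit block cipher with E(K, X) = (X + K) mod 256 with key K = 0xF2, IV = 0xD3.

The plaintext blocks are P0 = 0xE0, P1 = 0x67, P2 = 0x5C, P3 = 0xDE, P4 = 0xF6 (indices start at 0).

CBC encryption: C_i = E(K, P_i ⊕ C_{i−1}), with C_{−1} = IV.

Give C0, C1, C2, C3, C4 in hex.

C0 = 0x25, C1 = 0x34, C2 = 0x5A, C3 = 0x76, C4 = 0x72

C0: P0 ⊕ 0xD3 = 0x33; E(K, 0x33) = 0x25.
C1: P1 ⊕ 0x25 = 0x42; E(K, 0x42) = 0x34.
C2: P2 ⊕ 0x34 = 0x68; E(K, 0x68) = 0x5A.
C3: P3 ⊕ 0x5A = 0x84; E(K, 0x84) = 0x76.
C4: P4 ⊕ 0x76 = 0x80; E(K, 0x80) = 0x72.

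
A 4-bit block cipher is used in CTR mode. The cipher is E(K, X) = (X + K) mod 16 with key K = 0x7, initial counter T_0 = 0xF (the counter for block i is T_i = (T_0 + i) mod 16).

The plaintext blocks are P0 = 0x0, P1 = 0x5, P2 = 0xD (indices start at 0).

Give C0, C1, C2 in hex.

CTR encryption: S_i = E(K, T_i) where T_i is the counter for block i; C_i = P_i ⊕ S_i.
C0: T = 0xF, S = E(K, T) = 0x6; 0x0 ⊕ 0x6 = 0x6.
C1: T = 0x0, S = E(K, T) = 0x7; 0x5 ⊕ 0x7 = 0x2.
C2: T = 0x1, S = E(K, T) = 0x8; 0xD ⊕ 0x8 = 0x5.

C0 = 0x6, C1 = 0x2, C2 = 0x5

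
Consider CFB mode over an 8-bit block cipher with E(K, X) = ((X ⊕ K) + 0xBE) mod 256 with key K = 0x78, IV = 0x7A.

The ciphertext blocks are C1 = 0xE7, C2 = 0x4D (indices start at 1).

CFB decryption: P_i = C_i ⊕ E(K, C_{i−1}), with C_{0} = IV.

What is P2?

P2 = 0x10

P2: E(K, 0xE7) = 0x5D; 0x4D ⊕ 0x5D = 0x10.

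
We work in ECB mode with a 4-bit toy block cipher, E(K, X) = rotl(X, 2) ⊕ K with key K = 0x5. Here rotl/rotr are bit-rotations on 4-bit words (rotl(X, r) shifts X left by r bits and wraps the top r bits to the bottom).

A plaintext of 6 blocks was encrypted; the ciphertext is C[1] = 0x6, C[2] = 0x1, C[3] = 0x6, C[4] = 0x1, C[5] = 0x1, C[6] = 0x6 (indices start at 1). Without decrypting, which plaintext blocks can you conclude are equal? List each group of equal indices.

P[1] = P[3] = P[6]; P[2] = P[4] = P[5]

ECB encrypts each block independently with the same key, so equal ciphertext blocks imply equal plaintext blocks.
C[1] = C[3] = C[6] = 0x6, so P[1] = P[3] = P[6].
C[2] = C[4] = C[5] = 0x1, so P[2] = P[4] = P[5].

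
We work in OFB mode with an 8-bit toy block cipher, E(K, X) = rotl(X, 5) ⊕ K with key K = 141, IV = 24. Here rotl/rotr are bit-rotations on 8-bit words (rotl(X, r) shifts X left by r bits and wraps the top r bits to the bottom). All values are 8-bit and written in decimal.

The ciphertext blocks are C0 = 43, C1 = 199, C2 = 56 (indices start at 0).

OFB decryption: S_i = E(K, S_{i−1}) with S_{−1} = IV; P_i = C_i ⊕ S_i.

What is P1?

P0: S = E(K, 24) = 142; 43 ⊕ 142 = 165.
P1: S = E(K, 142) = 92; 199 ⊕ 92 = 155.

P1 = 155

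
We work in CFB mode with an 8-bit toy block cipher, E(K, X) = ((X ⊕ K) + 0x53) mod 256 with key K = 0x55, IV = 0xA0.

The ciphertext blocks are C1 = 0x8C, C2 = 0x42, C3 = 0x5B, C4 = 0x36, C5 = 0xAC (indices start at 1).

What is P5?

P5 = 0x1A

CFB decryption: P_i = C_i ⊕ E(K, C_{i−1}), with C_{0} = IV.
P5: E(K, 0x36) = 0xB6; 0xAC ⊕ 0xB6 = 0x1A.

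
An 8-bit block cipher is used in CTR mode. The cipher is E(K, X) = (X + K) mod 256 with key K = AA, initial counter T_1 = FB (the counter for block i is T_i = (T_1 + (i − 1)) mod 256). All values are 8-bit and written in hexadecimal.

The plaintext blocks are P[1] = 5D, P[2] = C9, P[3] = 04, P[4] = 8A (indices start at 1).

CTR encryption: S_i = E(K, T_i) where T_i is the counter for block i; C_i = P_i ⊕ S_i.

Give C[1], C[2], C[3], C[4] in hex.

C[1]: T = FB, S = E(K, T) = A5; 5D ⊕ A5 = F8.
C[2]: T = FC, S = E(K, T) = A6; C9 ⊕ A6 = 6F.
C[3]: T = FD, S = E(K, T) = A7; 04 ⊕ A7 = A3.
C[4]: T = FE, S = E(K, T) = A8; 8A ⊕ A8 = 22.

C[1] = F8, C[2] = 6F, C[3] = A3, C[4] = 22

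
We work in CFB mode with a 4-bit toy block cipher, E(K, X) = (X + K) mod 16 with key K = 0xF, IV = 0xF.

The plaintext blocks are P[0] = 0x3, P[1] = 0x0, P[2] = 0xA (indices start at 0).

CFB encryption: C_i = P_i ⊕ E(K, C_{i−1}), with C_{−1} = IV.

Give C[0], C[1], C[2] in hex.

C[0]: E(K, 0xF) = 0xE; 0x3 ⊕ 0xE = 0xD.
C[1]: E(K, 0xD) = 0xC; 0x0 ⊕ 0xC = 0xC.
C[2]: E(K, 0xC) = 0xB; 0xA ⊕ 0xB = 0x1.

C[0] = 0xD, C[1] = 0xC, C[2] = 0x1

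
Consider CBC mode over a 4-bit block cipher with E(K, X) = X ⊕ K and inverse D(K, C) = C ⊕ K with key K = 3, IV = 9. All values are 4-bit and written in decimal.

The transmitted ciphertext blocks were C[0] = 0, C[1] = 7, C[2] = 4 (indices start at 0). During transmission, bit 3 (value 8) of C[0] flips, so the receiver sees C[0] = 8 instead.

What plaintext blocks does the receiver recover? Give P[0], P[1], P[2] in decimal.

CBC decryption: P_i = D(K, C_i) ⊕ C_{i−1}, with C_{−1} = IV.
Only C[0] changed, to 8. In CBC, a change in C_i garbles P_i and flips the same bit in P_{i+1}. Decrypting the received ciphertext:
P[0]: D(K, 8) = 11; 11 ⊕ 9 = 2.
P[1]: D(K, 7) = 4; 4 ⊕ 8 = 12.
P[2]: D(K, 4) = 7; 7 ⊕ 7 = 0.
Blocks that differ from the original plaintext: P[0], P[1].

P[0] = 2, P[1] = 12, P[2] = 0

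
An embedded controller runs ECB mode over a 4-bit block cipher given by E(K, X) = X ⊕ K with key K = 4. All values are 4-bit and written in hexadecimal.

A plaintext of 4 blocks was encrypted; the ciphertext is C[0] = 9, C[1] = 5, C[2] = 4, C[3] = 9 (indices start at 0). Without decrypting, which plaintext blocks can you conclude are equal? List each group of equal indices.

P[0] = P[3]

ECB encrypts each block independently with the same key, so equal ciphertext blocks imply equal plaintext blocks.
C[0] = C[3] = 9, so P[0] = P[3].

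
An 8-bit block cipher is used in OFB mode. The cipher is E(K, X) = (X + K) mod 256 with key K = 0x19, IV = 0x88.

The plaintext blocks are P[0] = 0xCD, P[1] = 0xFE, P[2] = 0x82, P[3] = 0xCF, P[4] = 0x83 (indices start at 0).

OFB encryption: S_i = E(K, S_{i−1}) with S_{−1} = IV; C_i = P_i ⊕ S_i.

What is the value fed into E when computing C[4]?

0xEC

C[0]: S = E(K, 0x88) = 0xA1; 0xCD ⊕ 0xA1 = 0x6C.
C[1]: S = E(K, 0xA1) = 0xBA; 0xFE ⊕ 0xBA = 0x44.
C[2]: S = E(K, 0xBA) = 0xD3; 0x82 ⊕ 0xD3 = 0x51.
C[3]: S = E(K, 0xD3) = 0xEC; 0xCF ⊕ 0xEC = 0x23.
C[4]: S = E(K, 0xEC) = 0x05; 0x83 ⊕ 0x05 = 0x86.
So the input to E for block [4] is 0xEC.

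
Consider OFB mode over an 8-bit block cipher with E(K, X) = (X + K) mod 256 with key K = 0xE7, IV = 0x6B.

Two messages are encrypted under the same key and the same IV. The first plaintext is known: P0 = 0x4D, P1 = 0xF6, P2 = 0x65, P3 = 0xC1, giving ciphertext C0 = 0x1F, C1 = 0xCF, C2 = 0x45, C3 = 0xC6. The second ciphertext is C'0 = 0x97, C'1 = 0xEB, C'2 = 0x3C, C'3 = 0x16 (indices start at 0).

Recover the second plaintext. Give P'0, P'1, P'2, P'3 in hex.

In OFB with a reused IV, both messages share the same keystream S_i, so C_i ⊕ C'_i = P_i ⊕ P'_i and thus P'_i = P_i ⊕ C_i ⊕ C'_i.
P'0: 0x4D ⊕ 0x1F ⊕ 0x97 = 0xC5.
P'1: 0xF6 ⊕ 0xCF ⊕ 0xEB = 0xD2.
P'2: 0x65 ⊕ 0x45 ⊕ 0x3C = 0x1C.
P'3: 0xC1 ⊕ 0xC6 ⊕ 0x16 = 0x11.

P'0 = 0xC5, P'1 = 0xD2, P'2 = 0x1C, P'3 = 0x11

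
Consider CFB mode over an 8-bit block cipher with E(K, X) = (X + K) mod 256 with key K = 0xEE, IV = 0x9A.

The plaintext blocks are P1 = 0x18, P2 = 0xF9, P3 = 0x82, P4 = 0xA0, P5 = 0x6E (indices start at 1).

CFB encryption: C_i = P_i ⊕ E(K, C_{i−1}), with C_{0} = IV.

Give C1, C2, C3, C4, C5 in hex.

C1 = 0x90, C2 = 0x87, C3 = 0xF7, C4 = 0x45, C5 = 0x5D

C1: E(K, 0x9A) = 0x88; 0x18 ⊕ 0x88 = 0x90.
C2: E(K, 0x90) = 0x7E; 0xF9 ⊕ 0x7E = 0x87.
C3: E(K, 0x87) = 0x75; 0x82 ⊕ 0x75 = 0xF7.
C4: E(K, 0xF7) = 0xE5; 0xA0 ⊕ 0xE5 = 0x45.
C5: E(K, 0x45) = 0x33; 0x6E ⊕ 0x33 = 0x5D.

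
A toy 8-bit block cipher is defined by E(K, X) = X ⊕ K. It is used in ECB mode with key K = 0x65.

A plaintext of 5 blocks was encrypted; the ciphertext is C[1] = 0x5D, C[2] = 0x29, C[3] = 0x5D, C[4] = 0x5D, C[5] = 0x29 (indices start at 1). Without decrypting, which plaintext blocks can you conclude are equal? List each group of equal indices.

ECB encrypts each block independently with the same key, so equal ciphertext blocks imply equal plaintext blocks.
C[1] = C[3] = C[4] = 0x5D, so P[1] = P[3] = P[4].
C[2] = C[5] = 0x29, so P[2] = P[5].

P[1] = P[3] = P[4]; P[2] = P[5]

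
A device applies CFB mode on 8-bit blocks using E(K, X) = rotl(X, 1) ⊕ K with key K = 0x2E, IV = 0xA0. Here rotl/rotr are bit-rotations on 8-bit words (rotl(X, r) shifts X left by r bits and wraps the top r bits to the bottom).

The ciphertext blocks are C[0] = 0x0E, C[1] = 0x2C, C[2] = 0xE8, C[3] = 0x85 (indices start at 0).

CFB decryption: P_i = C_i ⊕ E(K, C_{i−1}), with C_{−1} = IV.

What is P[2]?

P[2]: E(K, 0x2C) = 0x76; 0xE8 ⊕ 0x76 = 0x9E.

P[2] = 0x9E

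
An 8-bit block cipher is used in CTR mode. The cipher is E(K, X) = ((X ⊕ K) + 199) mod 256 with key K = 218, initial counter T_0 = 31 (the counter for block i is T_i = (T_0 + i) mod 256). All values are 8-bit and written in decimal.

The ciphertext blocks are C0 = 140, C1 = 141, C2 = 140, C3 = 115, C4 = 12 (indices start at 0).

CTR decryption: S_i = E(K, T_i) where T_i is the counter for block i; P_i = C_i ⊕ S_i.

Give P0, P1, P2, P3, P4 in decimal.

P0: T = 31, S = E(K, T) = 140; 140 ⊕ 140 = 0.
P1: T = 32, S = E(K, T) = 193; 141 ⊕ 193 = 76.
P2: T = 33, S = E(K, T) = 194; 140 ⊕ 194 = 78.
P3: T = 34, S = E(K, T) = 191; 115 ⊕ 191 = 204.
P4: T = 35, S = E(K, T) = 192; 12 ⊕ 192 = 204.

P0 = 0, P1 = 76, P2 = 78, P3 = 204, P4 = 204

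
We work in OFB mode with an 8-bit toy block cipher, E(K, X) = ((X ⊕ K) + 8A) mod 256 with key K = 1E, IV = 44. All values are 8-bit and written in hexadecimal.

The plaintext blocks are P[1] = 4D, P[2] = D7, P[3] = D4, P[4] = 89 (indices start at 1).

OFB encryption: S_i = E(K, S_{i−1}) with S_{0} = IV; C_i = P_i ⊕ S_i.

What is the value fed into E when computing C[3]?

84

C[1]: S = E(K, 44) = E4; 4D ⊕ E4 = A9.
C[2]: S = E(K, E4) = 84; D7 ⊕ 84 = 53.
C[3]: S = E(K, 84) = 24; D4 ⊕ 24 = F0.
So the input to E for block [3] is 84.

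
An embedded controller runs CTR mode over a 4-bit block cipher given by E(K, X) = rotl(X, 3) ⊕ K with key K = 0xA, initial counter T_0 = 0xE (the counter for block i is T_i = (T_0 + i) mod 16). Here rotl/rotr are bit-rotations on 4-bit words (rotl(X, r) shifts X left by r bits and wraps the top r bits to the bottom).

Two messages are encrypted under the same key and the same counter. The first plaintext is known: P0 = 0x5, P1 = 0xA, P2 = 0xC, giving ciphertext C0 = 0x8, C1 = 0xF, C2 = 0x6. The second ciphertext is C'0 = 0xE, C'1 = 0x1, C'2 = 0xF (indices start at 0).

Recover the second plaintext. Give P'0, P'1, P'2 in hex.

P'0 = 0x3, P'1 = 0x4, P'2 = 0x5

In CTR with a reused counter, both messages share the same keystream S_i, so C_i ⊕ C'_i = P_i ⊕ P'_i and thus P'_i = P_i ⊕ C_i ⊕ C'_i.
P'0: 0x5 ⊕ 0x8 ⊕ 0xE = 0x3.
P'1: 0xA ⊕ 0xF ⊕ 0x1 = 0x4.
P'2: 0xC ⊕ 0x6 ⊕ 0xF = 0x5.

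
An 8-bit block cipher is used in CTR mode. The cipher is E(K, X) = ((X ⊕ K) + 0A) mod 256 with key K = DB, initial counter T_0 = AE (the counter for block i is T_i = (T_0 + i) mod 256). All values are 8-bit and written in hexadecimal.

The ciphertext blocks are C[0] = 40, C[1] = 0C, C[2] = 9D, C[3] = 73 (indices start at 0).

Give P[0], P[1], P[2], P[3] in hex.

CTR decryption: S_i = E(K, T_i) where T_i is the counter for block i; P_i = C_i ⊕ S_i.
P[0]: T = AE, S = E(K, T) = 7F; 40 ⊕ 7F = 3F.
P[1]: T = AF, S = E(K, T) = 7E; 0C ⊕ 7E = 72.
P[2]: T = B0, S = E(K, T) = 75; 9D ⊕ 75 = E8.
P[3]: T = B1, S = E(K, T) = 74; 73 ⊕ 74 = 07.

P[0] = 3F, P[1] = 72, P[2] = E8, P[3] = 07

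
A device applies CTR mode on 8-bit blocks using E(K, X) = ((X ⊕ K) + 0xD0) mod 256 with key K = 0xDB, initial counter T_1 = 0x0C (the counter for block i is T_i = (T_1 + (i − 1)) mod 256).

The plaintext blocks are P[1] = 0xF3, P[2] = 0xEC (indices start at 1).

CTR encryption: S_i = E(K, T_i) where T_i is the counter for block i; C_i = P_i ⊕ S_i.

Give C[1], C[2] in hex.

C[1] = 0x54, C[2] = 0x4A

C[1]: T = 0x0C, S = E(K, T) = 0xA7; 0xF3 ⊕ 0xA7 = 0x54.
C[2]: T = 0x0D, S = E(K, T) = 0xA6; 0xEC ⊕ 0xA6 = 0x4A.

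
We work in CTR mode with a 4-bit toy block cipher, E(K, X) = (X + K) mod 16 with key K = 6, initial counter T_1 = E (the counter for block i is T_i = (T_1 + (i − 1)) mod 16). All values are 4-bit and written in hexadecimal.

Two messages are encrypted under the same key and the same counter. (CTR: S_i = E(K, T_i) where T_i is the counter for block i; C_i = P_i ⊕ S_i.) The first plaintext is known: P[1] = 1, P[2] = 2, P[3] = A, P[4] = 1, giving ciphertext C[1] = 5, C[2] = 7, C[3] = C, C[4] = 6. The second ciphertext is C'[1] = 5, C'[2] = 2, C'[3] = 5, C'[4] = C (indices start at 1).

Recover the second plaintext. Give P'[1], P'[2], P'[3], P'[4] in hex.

P'[1] = 1, P'[2] = 7, P'[3] = 3, P'[4] = B

In CTR with a reused counter, both messages share the same keystream S_i, so C_i ⊕ C'_i = P_i ⊕ P'_i and thus P'_i = P_i ⊕ C_i ⊕ C'_i.
P'[1]: 1 ⊕ 5 ⊕ 5 = 1.
P'[2]: 2 ⊕ 7 ⊕ 2 = 7.
P'[3]: A ⊕ C ⊕ 5 = 3.
P'[4]: 1 ⊕ 6 ⊕ C = B.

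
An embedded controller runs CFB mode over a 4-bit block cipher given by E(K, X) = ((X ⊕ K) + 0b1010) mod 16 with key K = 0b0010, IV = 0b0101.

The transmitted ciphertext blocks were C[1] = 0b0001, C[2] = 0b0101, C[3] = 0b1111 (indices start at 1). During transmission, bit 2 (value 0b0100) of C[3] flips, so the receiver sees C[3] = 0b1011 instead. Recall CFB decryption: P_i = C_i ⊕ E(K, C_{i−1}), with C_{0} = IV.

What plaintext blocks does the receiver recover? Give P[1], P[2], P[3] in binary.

P[1] = 0b0000, P[2] = 0b1000, P[3] = 0b1010

Only C[3] changed, to 0b1011. In CFB, a change in C_i flips the same bit in P_i and garbles P_{i+1}. Decrypting the received ciphertext:
P[1]: E(K, 0b0101) = 0b0001; 0b0001 ⊕ 0b0001 = 0b0000.
P[2]: E(K, 0b0001) = 0b1101; 0b0101 ⊕ 0b1101 = 0b1000.
P[3]: E(K, 0b0101) = 0b0001; 0b1011 ⊕ 0b0001 = 0b1010.
Blocks that differ from the original plaintext: P[3].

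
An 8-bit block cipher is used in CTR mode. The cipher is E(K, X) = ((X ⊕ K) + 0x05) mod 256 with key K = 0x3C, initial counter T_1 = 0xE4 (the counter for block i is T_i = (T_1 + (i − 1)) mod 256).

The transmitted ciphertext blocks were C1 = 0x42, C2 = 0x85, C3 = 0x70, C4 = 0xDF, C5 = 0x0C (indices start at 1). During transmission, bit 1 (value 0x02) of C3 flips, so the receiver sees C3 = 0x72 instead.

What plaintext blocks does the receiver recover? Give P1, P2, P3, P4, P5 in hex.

CTR decryption: S_i = E(K, T_i) where T_i is the counter for block i; P_i = C_i ⊕ S_i.
Only C3 changed, to 0x72. In CTR, a change in C_i flips the same bit in P_i only; the keystream is unaffected. Decrypting the received ciphertext:
P1: T = 0xE4, S = E(K, T) = 0xDD; 0x42 ⊕ 0xDD = 0x9F.
P2: T = 0xE5, S = E(K, T) = 0xDE; 0x85 ⊕ 0xDE = 0x5B.
P3: T = 0xE6, S = E(K, T) = 0xDF; 0x72 ⊕ 0xDF = 0xAD.
P4: T = 0xE7, S = E(K, T) = 0xE0; 0xDF ⊕ 0xE0 = 0x3F.
P5: T = 0xE8, S = E(K, T) = 0xD9; 0x0C ⊕ 0xD9 = 0xD5.
Blocks that differ from the original plaintext: P3.

P1 = 0x9F, P2 = 0x5B, P3 = 0xAD, P4 = 0x3F, P5 = 0xD5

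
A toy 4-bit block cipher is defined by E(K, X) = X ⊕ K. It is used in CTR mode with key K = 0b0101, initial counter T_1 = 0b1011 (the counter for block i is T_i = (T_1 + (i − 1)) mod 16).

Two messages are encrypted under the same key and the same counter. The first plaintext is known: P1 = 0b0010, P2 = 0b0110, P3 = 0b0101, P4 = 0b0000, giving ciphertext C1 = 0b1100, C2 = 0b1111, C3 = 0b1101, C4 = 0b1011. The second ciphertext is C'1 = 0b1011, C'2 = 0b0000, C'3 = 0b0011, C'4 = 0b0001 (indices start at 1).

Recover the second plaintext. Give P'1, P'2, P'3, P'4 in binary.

P'1 = 0b0101, P'2 = 0b1001, P'3 = 0b1011, P'4 = 0b1010

In CTR with a reused counter, both messages share the same keystream S_i, so C_i ⊕ C'_i = P_i ⊕ P'_i and thus P'_i = P_i ⊕ C_i ⊕ C'_i.
P'1: 0b0010 ⊕ 0b1100 ⊕ 0b1011 = 0b0101.
P'2: 0b0110 ⊕ 0b1111 ⊕ 0b0000 = 0b1001.
P'3: 0b0101 ⊕ 0b1101 ⊕ 0b0011 = 0b1011.
P'4: 0b0000 ⊕ 0b1011 ⊕ 0b0001 = 0b1010.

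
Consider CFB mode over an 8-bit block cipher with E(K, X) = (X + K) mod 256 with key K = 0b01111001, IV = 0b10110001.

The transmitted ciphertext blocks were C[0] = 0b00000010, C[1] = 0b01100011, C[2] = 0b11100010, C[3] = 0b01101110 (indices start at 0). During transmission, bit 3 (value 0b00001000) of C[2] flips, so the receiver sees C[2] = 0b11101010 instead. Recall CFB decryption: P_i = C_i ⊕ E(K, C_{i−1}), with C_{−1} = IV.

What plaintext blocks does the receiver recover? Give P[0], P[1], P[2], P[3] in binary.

P[0] = 0b00101000, P[1] = 0b00011000, P[2] = 0b00110110, P[3] = 0b00001101

Only C[2] changed, to 0b11101010. In CFB, a change in C_i flips the same bit in P_i and garbles P_{i+1}. Decrypting the received ciphertext:
P[0]: E(K, 0b10110001) = 0b00101010; 0b00000010 ⊕ 0b00101010 = 0b00101000.
P[1]: E(K, 0b00000010) = 0b01111011; 0b01100011 ⊕ 0b01111011 = 0b00011000.
P[2]: E(K, 0b01100011) = 0b11011100; 0b11101010 ⊕ 0b11011100 = 0b00110110.
P[3]: E(K, 0b11101010) = 0b01100011; 0b01101110 ⊕ 0b01100011 = 0b00001101.
Blocks that differ from the original plaintext: P[2], P[3].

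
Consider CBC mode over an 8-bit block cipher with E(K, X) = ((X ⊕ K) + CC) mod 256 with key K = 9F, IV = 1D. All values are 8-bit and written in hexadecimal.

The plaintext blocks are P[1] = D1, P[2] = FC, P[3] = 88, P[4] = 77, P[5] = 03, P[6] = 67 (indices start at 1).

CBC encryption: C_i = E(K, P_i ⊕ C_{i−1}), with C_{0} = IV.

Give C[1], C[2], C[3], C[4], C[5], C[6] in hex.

C[1] = 1F, C[2] = 48, C[3] = 2B, C[4] = 8F, C[5] = DF, C[6] = F3

C[1]: P[1] ⊕ 1D = CC; E(K, CC) = 1F.
C[2]: P[2] ⊕ 1F = E3; E(K, E3) = 48.
C[3]: P[3] ⊕ 48 = C0; E(K, C0) = 2B.
C[4]: P[4] ⊕ 2B = 5C; E(K, 5C) = 8F.
C[5]: P[5] ⊕ 8F = 8C; E(K, 8C) = DF.
C[6]: P[6] ⊕ DF = B8; E(K, B8) = F3.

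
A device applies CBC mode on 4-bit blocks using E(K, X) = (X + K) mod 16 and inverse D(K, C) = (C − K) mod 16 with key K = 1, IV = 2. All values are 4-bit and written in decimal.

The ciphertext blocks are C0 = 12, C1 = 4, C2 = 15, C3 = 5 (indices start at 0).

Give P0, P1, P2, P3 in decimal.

CBC decryption: P_i = D(K, C_i) ⊕ C_{i−1}, with C_{−1} = IV.
P0: D(K, 12) = 11; 11 ⊕ 2 = 9.
P1: D(K, 4) = 3; 3 ⊕ 12 = 15.
P2: D(K, 15) = 14; 14 ⊕ 4 = 10.
P3: D(K, 5) = 4; 4 ⊕ 15 = 11.

P0 = 9, P1 = 15, P2 = 10, P3 = 11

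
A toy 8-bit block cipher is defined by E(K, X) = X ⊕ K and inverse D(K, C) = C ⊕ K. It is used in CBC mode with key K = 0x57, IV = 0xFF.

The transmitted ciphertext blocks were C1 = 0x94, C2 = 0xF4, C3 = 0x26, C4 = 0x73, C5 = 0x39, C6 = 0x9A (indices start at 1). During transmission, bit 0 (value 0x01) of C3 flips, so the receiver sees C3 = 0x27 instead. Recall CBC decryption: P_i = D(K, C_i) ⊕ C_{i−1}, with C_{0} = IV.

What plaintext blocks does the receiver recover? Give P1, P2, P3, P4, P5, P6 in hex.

Only C3 changed, to 0x27. In CBC, a change in C_i garbles P_i and flips the same bit in P_{i+1}. Decrypting the received ciphertext:
P1: D(K, 0x94) = 0xC3; 0xC3 ⊕ 0xFF = 0x3C.
P2: D(K, 0xF4) = 0xA3; 0xA3 ⊕ 0x94 = 0x37.
P3: D(K, 0x27) = 0x70; 0x70 ⊕ 0xF4 = 0x84.
P4: D(K, 0x73) = 0x24; 0x24 ⊕ 0x27 = 0x03.
P5: D(K, 0x39) = 0x6E; 0x6E ⊕ 0x73 = 0x1D.
P6: D(K, 0x9A) = 0xCD; 0xCD ⊕ 0x39 = 0xF4.
Blocks that differ from the original plaintext: P3, P4.

P1 = 0x3C, P2 = 0x37, P3 = 0x84, P4 = 0x03, P5 = 0x1D, P6 = 0xF4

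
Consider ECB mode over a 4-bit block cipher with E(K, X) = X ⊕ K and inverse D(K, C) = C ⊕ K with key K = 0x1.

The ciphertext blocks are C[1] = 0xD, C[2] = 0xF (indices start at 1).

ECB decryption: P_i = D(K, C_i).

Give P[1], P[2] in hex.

P[1] = 0xC, P[2] = 0xE

P[1]: D(K, 0xD) = 0xC.
P[2]: D(K, 0xF) = 0xE.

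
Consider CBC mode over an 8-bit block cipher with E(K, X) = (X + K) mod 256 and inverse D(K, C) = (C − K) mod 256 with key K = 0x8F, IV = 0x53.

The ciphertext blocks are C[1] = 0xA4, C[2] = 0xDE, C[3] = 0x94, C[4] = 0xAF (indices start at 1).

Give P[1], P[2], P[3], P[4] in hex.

CBC decryption: P_i = D(K, C_i) ⊕ C_{i−1}, with C_{0} = IV.
P[1]: D(K, 0xA4) = 0x15; 0x15 ⊕ 0x53 = 0x46.
P[2]: D(K, 0xDE) = 0x4F; 0x4F ⊕ 0xA4 = 0xEB.
P[3]: D(K, 0x94) = 0x05; 0x05 ⊕ 0xDE = 0xDB.
P[4]: D(K, 0xAF) = 0x20; 0x20 ⊕ 0x94 = 0xB4.

P[1] = 0x46, P[2] = 0xEB, P[3] = 0xDB, P[4] = 0xB4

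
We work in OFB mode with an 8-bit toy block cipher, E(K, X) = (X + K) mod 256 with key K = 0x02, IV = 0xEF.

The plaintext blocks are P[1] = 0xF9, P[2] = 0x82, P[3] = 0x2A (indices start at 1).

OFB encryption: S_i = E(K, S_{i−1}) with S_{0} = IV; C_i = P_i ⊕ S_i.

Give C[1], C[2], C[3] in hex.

C[1]: S = E(K, 0xEF) = 0xF1; 0xF9 ⊕ 0xF1 = 0x08.
C[2]: S = E(K, 0xF1) = 0xF3; 0x82 ⊕ 0xF3 = 0x71.
C[3]: S = E(K, 0xF3) = 0xF5; 0x2A ⊕ 0xF5 = 0xDF.

C[1] = 0x08, C[2] = 0x71, C[3] = 0xDF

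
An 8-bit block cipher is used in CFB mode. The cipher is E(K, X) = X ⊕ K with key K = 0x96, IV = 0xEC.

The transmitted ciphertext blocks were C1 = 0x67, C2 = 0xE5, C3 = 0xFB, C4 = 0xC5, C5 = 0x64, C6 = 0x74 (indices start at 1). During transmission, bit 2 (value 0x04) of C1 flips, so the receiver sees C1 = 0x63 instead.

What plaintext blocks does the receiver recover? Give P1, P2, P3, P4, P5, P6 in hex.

CFB decryption: P_i = C_i ⊕ E(K, C_{i−1}), with C_{0} = IV.
Only C1 changed, to 0x63. In CFB, a change in C_i flips the same bit in P_i and garbles P_{i+1}. Decrypting the received ciphertext:
P1: E(K, 0xEC) = 0x7A; 0x63 ⊕ 0x7A = 0x19.
P2: E(K, 0x63) = 0xF5; 0xE5 ⊕ 0xF5 = 0x10.
P3: E(K, 0xE5) = 0x73; 0xFB ⊕ 0x73 = 0x88.
P4: E(K, 0xFB) = 0x6D; 0xC5 ⊕ 0x6D = 0xA8.
P5: E(K, 0xC5) = 0x53; 0x64 ⊕ 0x53 = 0x37.
P6: E(K, 0x64) = 0xF2; 0x74 ⊕ 0xF2 = 0x86.
Blocks that differ from the original plaintext: P1, P2.

P1 = 0x19, P2 = 0x10, P3 = 0x88, P4 = 0xA8, P5 = 0x37, P6 = 0x86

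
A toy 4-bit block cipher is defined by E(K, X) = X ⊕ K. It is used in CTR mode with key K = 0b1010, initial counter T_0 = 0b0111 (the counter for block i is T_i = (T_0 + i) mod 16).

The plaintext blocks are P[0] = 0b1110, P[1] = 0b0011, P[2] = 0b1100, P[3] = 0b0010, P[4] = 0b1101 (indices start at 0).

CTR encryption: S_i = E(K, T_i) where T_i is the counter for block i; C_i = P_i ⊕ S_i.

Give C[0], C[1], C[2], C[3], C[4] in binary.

C[0]: T = 0b0111, S = E(K, T) = 0b1101; 0b1110 ⊕ 0b1101 = 0b0011.
C[1]: T = 0b1000, S = E(K, T) = 0b0010; 0b0011 ⊕ 0b0010 = 0b0001.
C[2]: T = 0b1001, S = E(K, T) = 0b0011; 0b1100 ⊕ 0b0011 = 0b1111.
C[3]: T = 0b1010, S = E(K, T) = 0b0000; 0b0010 ⊕ 0b0000 = 0b0010.
C[4]: T = 0b1011, S = E(K, T) = 0b0001; 0b1101 ⊕ 0b0001 = 0b1100.

C[0] = 0b0011, C[1] = 0b0001, C[2] = 0b1111, C[3] = 0b0010, C[4] = 0b1100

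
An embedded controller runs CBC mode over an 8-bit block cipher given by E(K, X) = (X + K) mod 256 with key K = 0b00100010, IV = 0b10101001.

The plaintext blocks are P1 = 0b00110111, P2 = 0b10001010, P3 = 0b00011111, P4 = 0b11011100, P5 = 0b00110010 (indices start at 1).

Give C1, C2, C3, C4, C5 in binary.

CBC encryption: C_i = E(K, P_i ⊕ C_{i−1}), with C_{0} = IV.
C1: P1 ⊕ 0b10101001 = 0b10011110; E(K, 0b10011110) = 0b11000000.
C2: P2 ⊕ 0b11000000 = 0b01001010; E(K, 0b01001010) = 0b01101100.
C3: P3 ⊕ 0b01101100 = 0b01110011; E(K, 0b01110011) = 0b10010101.
C4: P4 ⊕ 0b10010101 = 0b01001001; E(K, 0b01001001) = 0b01101011.
C5: P5 ⊕ 0b01101011 = 0b01011001; E(K, 0b01011001) = 0b01111011.

C1 = 0b11000000, C2 = 0b01101100, C3 = 0b10010101, C4 = 0b01101011, C5 = 0b01111011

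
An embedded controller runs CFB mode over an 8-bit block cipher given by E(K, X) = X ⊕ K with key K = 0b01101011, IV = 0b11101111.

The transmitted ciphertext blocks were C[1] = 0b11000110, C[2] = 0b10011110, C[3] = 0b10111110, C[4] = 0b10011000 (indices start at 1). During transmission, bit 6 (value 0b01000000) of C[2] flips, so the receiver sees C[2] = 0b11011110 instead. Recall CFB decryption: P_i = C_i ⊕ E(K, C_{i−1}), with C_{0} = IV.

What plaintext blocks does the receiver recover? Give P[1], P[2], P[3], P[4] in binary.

P[1] = 0b01000010, P[2] = 0b01110011, P[3] = 0b00001011, P[4] = 0b01001101

Only C[2] changed, to 0b11011110. In CFB, a change in C_i flips the same bit in P_i and garbles P_{i+1}. Decrypting the received ciphertext:
P[1]: E(K, 0b11101111) = 0b10000100; 0b11000110 ⊕ 0b10000100 = 0b01000010.
P[2]: E(K, 0b11000110) = 0b10101101; 0b11011110 ⊕ 0b10101101 = 0b01110011.
P[3]: E(K, 0b11011110) = 0b10110101; 0b10111110 ⊕ 0b10110101 = 0b00001011.
P[4]: E(K, 0b10111110) = 0b11010101; 0b10011000 ⊕ 0b11010101 = 0b01001101.
Blocks that differ from the original plaintext: P[2], P[3].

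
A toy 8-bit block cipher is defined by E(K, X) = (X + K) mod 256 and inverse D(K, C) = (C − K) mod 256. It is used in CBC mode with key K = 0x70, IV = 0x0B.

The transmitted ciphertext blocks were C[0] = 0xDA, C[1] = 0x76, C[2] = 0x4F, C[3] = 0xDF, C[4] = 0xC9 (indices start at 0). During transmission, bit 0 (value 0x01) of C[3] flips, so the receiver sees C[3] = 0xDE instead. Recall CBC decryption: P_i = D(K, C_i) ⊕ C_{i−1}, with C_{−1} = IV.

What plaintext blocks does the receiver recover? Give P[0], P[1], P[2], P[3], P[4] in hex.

P[0] = 0x61, P[1] = 0xDC, P[2] = 0xA9, P[3] = 0x21, P[4] = 0x87

Only C[3] changed, to 0xDE. In CBC, a change in C_i garbles P_i and flips the same bit in P_{i+1}. Decrypting the received ciphertext:
P[0]: D(K, 0xDA) = 0x6A; 0x6A ⊕ 0x0B = 0x61.
P[1]: D(K, 0x76) = 0x06; 0x06 ⊕ 0xDA = 0xDC.
P[2]: D(K, 0x4F) = 0xDF; 0xDF ⊕ 0x76 = 0xA9.
P[3]: D(K, 0xDE) = 0x6E; 0x6E ⊕ 0x4F = 0x21.
P[4]: D(K, 0xC9) = 0x59; 0x59 ⊕ 0xDE = 0x87.
Blocks that differ from the original plaintext: P[3], P[4].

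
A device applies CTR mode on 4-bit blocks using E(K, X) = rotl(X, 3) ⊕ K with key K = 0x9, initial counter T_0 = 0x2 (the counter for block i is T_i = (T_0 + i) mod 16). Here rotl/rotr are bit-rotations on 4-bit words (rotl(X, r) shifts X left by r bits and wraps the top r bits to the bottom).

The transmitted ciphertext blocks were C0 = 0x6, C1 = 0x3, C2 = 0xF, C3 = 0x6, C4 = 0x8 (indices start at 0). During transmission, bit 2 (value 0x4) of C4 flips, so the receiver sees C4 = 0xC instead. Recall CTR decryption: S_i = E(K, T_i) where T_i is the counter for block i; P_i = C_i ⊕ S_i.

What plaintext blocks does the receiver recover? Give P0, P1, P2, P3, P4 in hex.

Only C4 changed, to 0xC. In CTR, a change in C_i flips the same bit in P_i only; the keystream is unaffected. Decrypting the received ciphertext:
P0: T = 0x2, S = E(K, T) = 0x8; 0x6 ⊕ 0x8 = 0xE.
P1: T = 0x3, S = E(K, T) = 0x0; 0x3 ⊕ 0x0 = 0x3.
P2: T = 0x4, S = E(K, T) = 0xB; 0xF ⊕ 0xB = 0x4.
P3: T = 0x5, S = E(K, T) = 0x3; 0x6 ⊕ 0x3 = 0x5.
P4: T = 0x6, S = E(K, T) = 0xA; 0xC ⊕ 0xA = 0x6.
Blocks that differ from the original plaintext: P4.

P0 = 0xE, P1 = 0x3, P2 = 0x4, P3 = 0x5, P4 = 0x6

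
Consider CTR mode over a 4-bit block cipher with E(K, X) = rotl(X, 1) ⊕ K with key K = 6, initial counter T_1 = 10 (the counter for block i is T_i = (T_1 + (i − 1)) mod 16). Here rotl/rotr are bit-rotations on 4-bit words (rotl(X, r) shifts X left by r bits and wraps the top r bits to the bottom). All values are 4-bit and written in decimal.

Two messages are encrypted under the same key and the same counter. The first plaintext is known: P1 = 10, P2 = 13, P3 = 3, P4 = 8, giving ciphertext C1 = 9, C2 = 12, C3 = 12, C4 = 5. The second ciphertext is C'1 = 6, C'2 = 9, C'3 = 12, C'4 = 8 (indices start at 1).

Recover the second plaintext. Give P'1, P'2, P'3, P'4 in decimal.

In CTR with a reused counter, both messages share the same keystream S_i, so C_i ⊕ C'_i = P_i ⊕ P'_i and thus P'_i = P_i ⊕ C_i ⊕ C'_i.
P'1: 10 ⊕ 9 ⊕ 6 = 5.
P'2: 13 ⊕ 12 ⊕ 9 = 8.
P'3: 3 ⊕ 12 ⊕ 12 = 3.
P'4: 8 ⊕ 5 ⊕ 8 = 5.

P'1 = 5, P'2 = 8, P'3 = 3, P'4 = 5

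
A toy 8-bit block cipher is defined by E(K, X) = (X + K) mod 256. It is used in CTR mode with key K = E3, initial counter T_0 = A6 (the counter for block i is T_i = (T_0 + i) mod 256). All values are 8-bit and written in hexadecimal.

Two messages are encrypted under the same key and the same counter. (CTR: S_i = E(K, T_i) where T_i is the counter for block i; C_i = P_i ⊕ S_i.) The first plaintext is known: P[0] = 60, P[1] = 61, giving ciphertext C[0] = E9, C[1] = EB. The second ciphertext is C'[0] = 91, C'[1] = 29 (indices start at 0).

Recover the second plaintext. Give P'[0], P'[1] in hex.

In CTR with a reused counter, both messages share the same keystream S_i, so C_i ⊕ C'_i = P_i ⊕ P'_i and thus P'_i = P_i ⊕ C_i ⊕ C'_i.
P'[0]: 60 ⊕ E9 ⊕ 91 = 18.
P'[1]: 61 ⊕ EB ⊕ 29 = A3.

P'[0] = 18, P'[1] = A3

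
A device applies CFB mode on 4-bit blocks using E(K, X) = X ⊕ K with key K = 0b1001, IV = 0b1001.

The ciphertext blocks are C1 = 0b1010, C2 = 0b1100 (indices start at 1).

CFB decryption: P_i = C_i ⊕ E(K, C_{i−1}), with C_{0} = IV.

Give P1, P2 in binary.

P1: E(K, 0b1001) = 0b0000; 0b1010 ⊕ 0b0000 = 0b1010.
P2: E(K, 0b1010) = 0b0011; 0b1100 ⊕ 0b0011 = 0b1111.

P1 = 0b1010, P2 = 0b1111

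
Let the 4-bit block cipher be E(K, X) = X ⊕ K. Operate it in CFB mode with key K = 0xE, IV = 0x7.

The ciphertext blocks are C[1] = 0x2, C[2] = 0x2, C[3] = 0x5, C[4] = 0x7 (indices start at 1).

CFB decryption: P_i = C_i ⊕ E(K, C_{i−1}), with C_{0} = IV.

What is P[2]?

P[2] = 0xE

P[2]: E(K, 0x2) = 0xC; 0x2 ⊕ 0xC = 0xE.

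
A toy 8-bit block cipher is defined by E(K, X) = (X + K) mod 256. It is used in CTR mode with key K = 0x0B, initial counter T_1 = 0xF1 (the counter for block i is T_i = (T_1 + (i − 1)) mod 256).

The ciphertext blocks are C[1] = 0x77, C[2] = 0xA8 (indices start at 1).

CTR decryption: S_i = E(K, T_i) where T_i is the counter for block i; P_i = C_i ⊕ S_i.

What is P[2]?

P[2]: T = 0xF2, S = E(K, T) = 0xFD; 0xA8 ⊕ 0xFD = 0x55.

P[2] = 0x55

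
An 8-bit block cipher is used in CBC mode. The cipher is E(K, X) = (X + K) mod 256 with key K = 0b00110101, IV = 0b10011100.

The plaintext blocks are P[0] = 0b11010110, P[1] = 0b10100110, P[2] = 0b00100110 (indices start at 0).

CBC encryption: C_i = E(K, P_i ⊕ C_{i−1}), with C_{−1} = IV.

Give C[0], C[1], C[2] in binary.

C[0]: P[0] ⊕ 0b10011100 = 0b01001010; E(K, 0b01001010) = 0b01111111.
C[1]: P[1] ⊕ 0b01111111 = 0b11011001; E(K, 0b11011001) = 0b00001110.
C[2]: P[2] ⊕ 0b00001110 = 0b00101000; E(K, 0b00101000) = 0b01011101.

C[0] = 0b01111111, C[1] = 0b00001110, C[2] = 0b01011101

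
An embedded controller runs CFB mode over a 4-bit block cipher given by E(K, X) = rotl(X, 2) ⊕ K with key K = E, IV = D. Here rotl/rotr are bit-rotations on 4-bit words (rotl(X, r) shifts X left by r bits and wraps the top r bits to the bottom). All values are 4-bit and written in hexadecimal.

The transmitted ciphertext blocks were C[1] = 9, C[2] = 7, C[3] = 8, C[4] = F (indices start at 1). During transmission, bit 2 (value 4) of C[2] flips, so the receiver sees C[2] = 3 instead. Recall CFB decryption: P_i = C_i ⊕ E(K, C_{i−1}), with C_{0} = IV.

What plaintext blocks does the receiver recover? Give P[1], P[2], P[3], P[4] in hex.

P[1] = 0, P[2] = B, P[3] = A, P[4] = 3

Only C[2] changed, to 3. In CFB, a change in C_i flips the same bit in P_i and garbles P_{i+1}. Decrypting the received ciphertext:
P[1]: E(K, D) = 9; 9 ⊕ 9 = 0.
P[2]: E(K, 9) = 8; 3 ⊕ 8 = B.
P[3]: E(K, 3) = 2; 8 ⊕ 2 = A.
P[4]: E(K, 8) = C; F ⊕ C = 3.
Blocks that differ from the original plaintext: P[2], P[3].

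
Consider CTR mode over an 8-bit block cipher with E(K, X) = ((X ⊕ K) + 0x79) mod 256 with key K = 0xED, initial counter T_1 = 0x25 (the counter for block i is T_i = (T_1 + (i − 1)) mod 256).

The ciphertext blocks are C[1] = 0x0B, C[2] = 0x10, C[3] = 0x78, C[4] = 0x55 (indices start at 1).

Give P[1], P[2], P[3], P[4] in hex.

CTR decryption: S_i = E(K, T_i) where T_i is the counter for block i; P_i = C_i ⊕ S_i.
P[1]: T = 0x25, S = E(K, T) = 0x41; 0x0B ⊕ 0x41 = 0x4A.
P[2]: T = 0x26, S = E(K, T) = 0x44; 0x10 ⊕ 0x44 = 0x54.
P[3]: T = 0x27, S = E(K, T) = 0x43; 0x78 ⊕ 0x43 = 0x3B.
P[4]: T = 0x28, S = E(K, T) = 0x3E; 0x55 ⊕ 0x3E = 0x6B.

P[1] = 0x4A, P[2] = 0x54, P[3] = 0x3B, P[4] = 0x6B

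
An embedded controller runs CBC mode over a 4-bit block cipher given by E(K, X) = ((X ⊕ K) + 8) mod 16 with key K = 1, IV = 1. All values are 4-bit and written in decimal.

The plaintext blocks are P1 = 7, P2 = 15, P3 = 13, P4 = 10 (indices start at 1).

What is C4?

CBC encryption: C_i = E(K, P_i ⊕ C_{i−1}), with C_{0} = IV.
C1: P1 ⊕ 1 = 6; E(K, 6) = 15.
C2: P2 ⊕ 15 = 0; E(K, 0) = 9.
C3: P3 ⊕ 9 = 4; E(K, 4) = 13.
C4: P4 ⊕ 13 = 7; E(K, 7) = 14.

C4 = 14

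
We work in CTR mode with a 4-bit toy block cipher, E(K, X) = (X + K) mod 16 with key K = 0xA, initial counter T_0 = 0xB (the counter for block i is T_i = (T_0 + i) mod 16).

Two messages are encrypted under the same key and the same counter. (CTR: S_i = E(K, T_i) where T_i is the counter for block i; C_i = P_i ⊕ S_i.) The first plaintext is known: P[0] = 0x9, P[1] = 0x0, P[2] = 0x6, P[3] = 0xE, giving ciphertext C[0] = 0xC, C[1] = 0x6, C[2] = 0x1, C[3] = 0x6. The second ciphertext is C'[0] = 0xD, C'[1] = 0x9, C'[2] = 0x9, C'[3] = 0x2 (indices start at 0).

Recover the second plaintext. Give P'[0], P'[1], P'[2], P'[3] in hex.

In CTR with a reused counter, both messages share the same keystream S_i, so C_i ⊕ C'_i = P_i ⊕ P'_i and thus P'_i = P_i ⊕ C_i ⊕ C'_i.
P'[0]: 0x9 ⊕ 0xC ⊕ 0xD = 0x8.
P'[1]: 0x0 ⊕ 0x6 ⊕ 0x9 = 0xF.
P'[2]: 0x6 ⊕ 0x1 ⊕ 0x9 = 0xE.
P'[3]: 0xE ⊕ 0x6 ⊕ 0x2 = 0xA.

P'[0] = 0x8, P'[1] = 0xF, P'[2] = 0xE, P'[3] = 0xA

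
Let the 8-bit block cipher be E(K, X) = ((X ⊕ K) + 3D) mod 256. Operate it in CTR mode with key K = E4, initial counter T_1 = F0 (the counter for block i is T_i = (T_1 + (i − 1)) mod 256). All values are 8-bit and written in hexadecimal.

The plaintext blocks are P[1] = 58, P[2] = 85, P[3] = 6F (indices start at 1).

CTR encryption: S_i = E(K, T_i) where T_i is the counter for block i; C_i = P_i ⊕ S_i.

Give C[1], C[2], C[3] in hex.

C[1]: T = F0, S = E(K, T) = 51; 58 ⊕ 51 = 09.
C[2]: T = F1, S = E(K, T) = 52; 85 ⊕ 52 = D7.
C[3]: T = F2, S = E(K, T) = 53; 6F ⊕ 53 = 3C.

C[1] = 09, C[2] = D7, C[3] = 3C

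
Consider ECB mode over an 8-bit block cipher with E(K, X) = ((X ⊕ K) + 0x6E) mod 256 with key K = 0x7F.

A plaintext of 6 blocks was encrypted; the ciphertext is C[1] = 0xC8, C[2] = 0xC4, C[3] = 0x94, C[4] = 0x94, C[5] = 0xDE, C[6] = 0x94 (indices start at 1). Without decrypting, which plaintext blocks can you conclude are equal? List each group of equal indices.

ECB encrypts each block independently with the same key, so equal ciphertext blocks imply equal plaintext blocks.
C[3] = C[4] = C[6] = 0x94, so P[3] = P[4] = P[6].

P[3] = P[4] = P[6]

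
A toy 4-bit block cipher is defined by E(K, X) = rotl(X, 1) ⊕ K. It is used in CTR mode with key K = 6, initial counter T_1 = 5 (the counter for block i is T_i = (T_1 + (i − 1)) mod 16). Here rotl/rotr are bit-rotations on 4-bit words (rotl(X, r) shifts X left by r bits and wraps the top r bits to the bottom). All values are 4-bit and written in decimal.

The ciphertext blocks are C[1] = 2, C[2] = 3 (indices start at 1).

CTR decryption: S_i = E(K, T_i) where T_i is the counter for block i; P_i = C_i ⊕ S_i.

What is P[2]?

P[2] = 9

P[2]: T = 6, S = E(K, T) = 10; 3 ⊕ 10 = 9.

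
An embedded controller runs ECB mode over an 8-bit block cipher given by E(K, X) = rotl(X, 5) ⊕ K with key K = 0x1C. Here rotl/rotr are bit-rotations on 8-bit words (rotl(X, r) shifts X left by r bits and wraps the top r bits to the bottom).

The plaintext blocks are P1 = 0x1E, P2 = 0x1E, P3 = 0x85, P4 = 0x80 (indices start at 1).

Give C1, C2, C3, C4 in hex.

ECB encryption: C_i = E(K, P_i).
C1: E(K, 0x1E) = 0xDF.
C2: E(K, 0x1E) = 0xDF.
C3: E(K, 0x85) = 0xAC.
C4: E(K, 0x80) = 0x0C.

C1 = 0xDF, C2 = 0xDF, C3 = 0xAC, C4 = 0x0C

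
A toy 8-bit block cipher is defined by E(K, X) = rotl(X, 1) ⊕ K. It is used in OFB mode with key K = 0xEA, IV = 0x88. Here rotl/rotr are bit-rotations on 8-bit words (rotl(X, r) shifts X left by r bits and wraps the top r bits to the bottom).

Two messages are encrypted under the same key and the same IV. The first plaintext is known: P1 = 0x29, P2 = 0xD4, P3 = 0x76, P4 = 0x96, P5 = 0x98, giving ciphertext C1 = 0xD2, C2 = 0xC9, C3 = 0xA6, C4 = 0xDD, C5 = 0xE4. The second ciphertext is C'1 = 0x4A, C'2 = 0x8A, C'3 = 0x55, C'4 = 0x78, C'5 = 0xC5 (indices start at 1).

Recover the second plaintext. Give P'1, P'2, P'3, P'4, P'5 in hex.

In OFB with a reused IV, both messages share the same keystream S_i, so C_i ⊕ C'_i = P_i ⊕ P'_i and thus P'_i = P_i ⊕ C_i ⊕ C'_i.
P'1: 0x29 ⊕ 0xD2 ⊕ 0x4A = 0xB1.
P'2: 0xD4 ⊕ 0xC9 ⊕ 0x8A = 0x97.
P'3: 0x76 ⊕ 0xA6 ⊕ 0x55 = 0x85.
P'4: 0x96 ⊕ 0xDD ⊕ 0x78 = 0x33.
P'5: 0x98 ⊕ 0xE4 ⊕ 0xC5 = 0xB9.

P'1 = 0xB1, P'2 = 0x97, P'3 = 0x85, P'4 = 0x33, P'5 = 0xB9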